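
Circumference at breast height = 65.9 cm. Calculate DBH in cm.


Formula: DBH = C / pi
DBH = 65.9 / pi
pi = 3.14159...
DBH = 21.0 cm

21.0


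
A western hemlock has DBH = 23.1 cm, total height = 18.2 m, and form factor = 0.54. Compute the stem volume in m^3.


Formula: V = pi * (DBH/200)^2 * H * ff
Radius = DBH/200 = 23.1/200 = 0.1155 m
Radius^2 = 0.1155^2 = 0.01334025 m^2
V = pi * 0.01334025 * 18.2 * 0.54
V = 0.412 m^3

0.412


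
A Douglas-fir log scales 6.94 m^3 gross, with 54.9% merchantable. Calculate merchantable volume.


Formula: MV = V_total * (merchantable_pct / 100)
Merchantable fraction = 54.9% / 100 = 0.549
MV = 6.94 m^3 * 0.549 = 3.81 m^3

3.81


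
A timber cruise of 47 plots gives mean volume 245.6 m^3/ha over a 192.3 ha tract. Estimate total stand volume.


Formula: Total Volume = Mean Volume per ha * Total Area
Total Volume = 245.6 m^3/ha * 192.3 ha
Total Volume = 47229 m^3

47229


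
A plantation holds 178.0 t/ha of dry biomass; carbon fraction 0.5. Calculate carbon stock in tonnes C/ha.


Formula: Carbon Stock = Biomass * Carbon Fraction
C = 178.0 t/ha * 0.5
C = 89.0 t C/ha

89.0


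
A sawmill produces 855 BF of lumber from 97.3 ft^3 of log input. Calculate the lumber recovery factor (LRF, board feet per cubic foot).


Formula: LRF = Lumber Output (BF) / Log Input (ft^3)
LRF = 855 BF / 97.3 ft^3
LRF = 8.79 BF/ft^3

8.79


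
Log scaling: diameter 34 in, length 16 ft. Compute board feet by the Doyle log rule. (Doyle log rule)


Doyle: BF = (D - 4)^2 * L / 16
Adjusted diameter = 34 - 4 = 30 in
(D-4)^2 = 30^2 = 900
BF = 900 * 16 / 16 = 900 BF

900


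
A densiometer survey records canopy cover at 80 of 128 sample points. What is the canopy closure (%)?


Formula: Canopy closure = covered points / total points * 100
Closure = 80 / 128 * 100
Closure = 0.625 * 100 = 62.5%

62.5


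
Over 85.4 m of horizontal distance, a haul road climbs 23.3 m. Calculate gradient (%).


Formula: Gradient = rise / run * 100
Gradient = 23.3 / 85.4 * 100 = 27.3%

27.3


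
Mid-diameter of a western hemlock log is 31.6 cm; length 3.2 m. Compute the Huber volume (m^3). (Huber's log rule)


Huber: V = Am * L,  Am = pi*(Dm/200)^2
Am = pi*(31.6/200)^2 = 0.078427 m^2
V = 0.078427*3.2 = 0.251 m^3

0.251


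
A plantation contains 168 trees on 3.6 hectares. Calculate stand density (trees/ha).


Formula: Stand Density = N_trees / Area_ha
Density = 168 trees / 3.6 ha
Density = 47 trees/ha

47


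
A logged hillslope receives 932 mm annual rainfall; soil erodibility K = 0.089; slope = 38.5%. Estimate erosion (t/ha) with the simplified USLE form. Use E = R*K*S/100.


Formula: E = R * K * S / 100  (simplified USLE)
R * K = 932 * 0.089 = 82.948
E = 82.948 * 38.5 / 100 = 31.93 t/ha

31.93


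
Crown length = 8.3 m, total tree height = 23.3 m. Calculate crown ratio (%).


Formula: Crown Ratio = (Crown Length / Total Height) * 100
CR = (8.3 m / 23.3 m) * 100
CR = 0.3562 * 100 = 35.6%

35.6


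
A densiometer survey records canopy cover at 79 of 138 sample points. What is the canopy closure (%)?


Formula: Canopy closure = covered points / total points * 100
Closure = 79 / 138 * 100
Closure = 0.5725 * 100 = 57.2%

57.2


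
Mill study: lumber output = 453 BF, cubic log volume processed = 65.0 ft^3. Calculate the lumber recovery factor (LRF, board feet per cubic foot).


Formula: LRF = Lumber Output (BF) / Log Input (ft^3)
LRF = 453 BF / 65.0 ft^3
LRF = 6.97 BF/ft^3

6.97


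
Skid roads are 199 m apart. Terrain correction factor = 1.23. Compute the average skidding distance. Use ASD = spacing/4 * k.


Formula: ASD = (spacing / 4) * correction
Uncorrected distance = spacing / 4 = 199 / 4 = 49.75 m
ASD = 49.75 * 1.23 = 61 m

61


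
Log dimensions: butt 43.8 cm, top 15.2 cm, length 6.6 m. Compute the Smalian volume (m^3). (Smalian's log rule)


Smalian: V = (A1 + A2)/2 * L,  A = pi*(D/200)^2
A1 = pi*(43.8/200)^2 = 0.150674 m^2
A2 = pi*(15.2/200)^2 = 0.018146 m^2
V = (0.150674+0.018146)/2*6.6 = 0.5571 m^3

0.5571


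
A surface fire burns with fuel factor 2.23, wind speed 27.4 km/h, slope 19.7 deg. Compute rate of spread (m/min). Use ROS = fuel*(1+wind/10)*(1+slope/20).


Formula: ROS = fuel * (1 + wind/10) * (1 + slope/20)
Wind factor = 1 + 27.4/10 = 3.74
Slope factor = 1 + 19.7/20 = 1.985
ROS = 2.23 * 3.74 * 1.985 = 16.56 m/min

16.56


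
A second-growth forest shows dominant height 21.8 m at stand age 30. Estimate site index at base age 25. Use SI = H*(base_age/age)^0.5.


Formula: SI = H_dom * (base_age / age)^0.5
Age ratio = 25 / 30 = 0.83333
sqrt(age_ratio) = 0.91287
SI = 21.8 * 0.91287 = 19.9 m

19.9


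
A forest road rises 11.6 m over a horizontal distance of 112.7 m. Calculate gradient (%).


Formula: Gradient = rise / run * 100
Gradient = 11.6 / 112.7 * 100 = 10.3%

10.3


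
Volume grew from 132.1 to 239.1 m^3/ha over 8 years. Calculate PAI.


Formula: PAI = (V_T2 - V_T1) / (T2 - T1)
Volume increment = 239.1 - 132.1 = 107.0 m^3/ha
PAI = 107.0 / 8 = 13.38 m^3/ha/year

13.38


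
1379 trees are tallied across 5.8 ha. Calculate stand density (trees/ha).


Formula: Stand Density = N_trees / Area_ha
Density = 1379 trees / 5.8 ha
Density = 238 trees/ha

238


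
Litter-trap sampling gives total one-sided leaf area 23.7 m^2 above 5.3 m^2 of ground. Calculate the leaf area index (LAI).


Formula: LAI = total leaf area / ground area  (dimensionless)
LAI = 23.7 m^2 / 5.3 m^2
LAI = 4.47

4.47


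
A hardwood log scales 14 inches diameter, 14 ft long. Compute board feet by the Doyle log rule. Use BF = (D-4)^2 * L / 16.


Doyle: BF = (D - 4)^2 * L / 16
Adjusted diameter = 14 - 4 = 10 in
(D-4)^2 = 10^2 = 100
BF = 100 * 14 / 16 = 88 BF

88


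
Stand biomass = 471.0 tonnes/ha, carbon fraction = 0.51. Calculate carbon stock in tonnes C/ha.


Formula: Carbon Stock = Biomass * Carbon Fraction
C = 471.0 t/ha * 0.51
C = 240.2 t C/ha

240.2


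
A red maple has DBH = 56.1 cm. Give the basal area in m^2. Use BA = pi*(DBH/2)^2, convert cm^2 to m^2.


Formula: BA = pi * (DBH/2)^2 / 10000  (cm^2 to m^2)
Radius = DBH/2 = 56.1/2 = 28.05 cm
BA = pi * 28.05^2 / 10000
   = 2471.813 cm^2 / 10000
   = 0.2472 m^2

0.2472


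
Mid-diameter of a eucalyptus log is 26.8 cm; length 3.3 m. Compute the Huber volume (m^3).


Huber: V = Am * L,  Am = pi*(Dm/200)^2
Am = pi*(26.8/200)^2 = 0.05641 m^2
V = 0.05641*3.3 = 0.1862 m^3

0.1862


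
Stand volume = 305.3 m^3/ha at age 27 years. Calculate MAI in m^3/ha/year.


Formula: MAI = Total Volume / Stand Age
MAI = 305.3 m^3/ha / 27 years
MAI = 11.31 m^3/ha/year

11.31


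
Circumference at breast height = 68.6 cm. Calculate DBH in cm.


Formula: DBH = C / pi
DBH = 68.6 / pi
pi = 3.14159...
DBH = 21.8 cm

21.8


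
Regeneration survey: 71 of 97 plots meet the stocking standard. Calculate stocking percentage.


Formula: Stocking % = stocked plots / total plots * 100
Stocking = 71 / 97 * 100
Stocking = 0.732 * 100 = 73.2%

73.2


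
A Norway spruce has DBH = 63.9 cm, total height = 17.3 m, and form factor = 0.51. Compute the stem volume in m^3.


Formula: V = pi * (DBH/200)^2 * H * ff
Radius = DBH/200 = 63.9/200 = 0.3195 m
Radius^2 = 0.3195^2 = 0.10208025 m^2
V = pi * 0.10208025 * 17.3 * 0.51
V = 2.829 m^3

2.829


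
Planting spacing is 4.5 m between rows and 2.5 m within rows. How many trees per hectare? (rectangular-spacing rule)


Formula: TPH = 10000 m^2/ha / (spacing_x * spacing_y)
Area per tree = 4.5 m * 2.5 m = 11.25 m^2
TPH = 10000 / 11.25 = 889 trees/ha

889


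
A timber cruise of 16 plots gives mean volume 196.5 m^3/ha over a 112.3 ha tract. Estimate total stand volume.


Formula: Total Volume = Mean Volume per ha * Total Area
Total Volume = 196.5 m^3/ha * 112.3 ha
Total Volume = 22067 m^3

22067


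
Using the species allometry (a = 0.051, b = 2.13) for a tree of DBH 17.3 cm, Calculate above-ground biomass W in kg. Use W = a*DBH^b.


Formula: W = a * DBH^b  (allometric power law)
DBH^b = 17.3^2.13 = 433.549
W = 0.051 * 433.549 = 22.1 kg

22.1


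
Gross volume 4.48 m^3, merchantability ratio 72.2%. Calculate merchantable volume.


Formula: MV = V_total * (merchantable_pct / 100)
Merchantable fraction = 72.2% / 100 = 0.722
MV = 4.48 m^3 * 0.722 = 3.235 m^3

3.235


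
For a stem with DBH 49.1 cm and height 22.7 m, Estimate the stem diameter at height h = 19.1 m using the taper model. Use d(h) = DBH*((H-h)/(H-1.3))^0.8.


Taper: d(h) = DBH * ((H - h) / (H - 1.3))^0.8
Numerator = H - h = 22.7 - 19.1 = 3.6 m
Denominator = H - 1.3 = 22.7 - 1.3 = 21.4 m
Ratio = 3.6 / 21.4 = 0.16822
d = 49.1 * 0.16822^0.8 = 11.8 cm

11.8


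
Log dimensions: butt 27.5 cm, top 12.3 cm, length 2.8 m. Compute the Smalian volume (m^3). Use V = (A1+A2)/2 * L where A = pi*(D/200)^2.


Smalian: V = (A1 + A2)/2 * L,  A = pi*(D/200)^2
A1 = pi*(27.5/200)^2 = 0.059396 m^2
A2 = pi*(12.3/200)^2 = 0.011882 m^2
V = (0.059396+0.011882)/2*2.8 = 0.0998 m^3

0.0998


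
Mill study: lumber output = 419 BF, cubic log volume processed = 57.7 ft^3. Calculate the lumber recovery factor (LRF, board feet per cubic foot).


Formula: LRF = Lumber Output (BF) / Log Input (ft^3)
LRF = 419 BF / 57.7 ft^3
LRF = 7.26 BF/ft^3

7.26


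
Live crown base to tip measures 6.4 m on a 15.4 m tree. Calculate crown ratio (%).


Formula: Crown Ratio = (Crown Length / Total Height) * 100
CR = (6.4 m / 15.4 m) * 100
CR = 0.4156 * 100 = 41.6%

41.6


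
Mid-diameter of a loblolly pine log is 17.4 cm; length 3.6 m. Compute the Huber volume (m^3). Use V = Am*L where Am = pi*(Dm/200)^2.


Huber: V = Am * L,  Am = pi*(Dm/200)^2
Am = pi*(17.4/200)^2 = 0.023779 m^2
V = 0.023779*3.6 = 0.0856 m^3

0.0856


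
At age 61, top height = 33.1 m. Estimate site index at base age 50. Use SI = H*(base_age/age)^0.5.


Formula: SI = H_dom * (base_age / age)^0.5
Age ratio = 50 / 61 = 0.81967
sqrt(age_ratio) = 0.90536
SI = 33.1 * 0.90536 = 30.0 m

30.0


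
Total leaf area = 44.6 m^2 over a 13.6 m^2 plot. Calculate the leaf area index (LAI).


Formula: LAI = total leaf area / ground area  (dimensionless)
LAI = 44.6 m^2 / 13.6 m^2
LAI = 3.28

3.28


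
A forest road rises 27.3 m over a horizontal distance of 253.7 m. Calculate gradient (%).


Formula: Gradient = rise / run * 100
Gradient = 27.3 / 253.7 * 100 = 10.8%

10.8


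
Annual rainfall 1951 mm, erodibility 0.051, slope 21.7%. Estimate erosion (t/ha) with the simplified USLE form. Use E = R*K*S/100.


Formula: E = R * K * S / 100  (simplified USLE)
R * K = 1951 * 0.051 = 99.501
E = 99.501 * 21.7 / 100 = 21.59 t/ha

21.59


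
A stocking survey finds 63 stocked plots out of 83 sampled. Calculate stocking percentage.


Formula: Stocking % = stocked plots / total plots * 100
Stocking = 63 / 83 * 100
Stocking = 0.759 * 100 = 75.9%

75.9


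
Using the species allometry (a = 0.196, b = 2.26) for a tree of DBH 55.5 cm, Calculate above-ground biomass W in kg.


Formula: W = a * DBH^b  (allometric power law)
DBH^b = 55.5^2.26 = 8751.8959
W = 0.196 * 8751.8959 = 1715.4 kg

1715.4


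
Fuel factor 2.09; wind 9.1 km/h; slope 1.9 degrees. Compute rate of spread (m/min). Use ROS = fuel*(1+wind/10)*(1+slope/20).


Formula: ROS = fuel * (1 + wind/10) * (1 + slope/20)
Wind factor = 1 + 9.1/10 = 1.91
Slope factor = 1 + 1.9/20 = 1.095
ROS = 2.09 * 1.91 * 1.095 = 4.37 m/min

4.37


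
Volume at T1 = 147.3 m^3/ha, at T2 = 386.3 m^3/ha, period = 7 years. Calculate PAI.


Formula: PAI = (V_T2 - V_T1) / (T2 - T1)
Volume increment = 386.3 - 147.3 = 239.0 m^3/ha
PAI = 239.0 / 7 = 34.14 m^3/ha/year

34.14


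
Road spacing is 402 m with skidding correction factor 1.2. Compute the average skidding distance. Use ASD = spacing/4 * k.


Formula: ASD = (spacing / 4) * correction
Uncorrected distance = spacing / 4 = 402 / 4 = 100.5 m
ASD = 100.5 * 1.2 = 121 m

121


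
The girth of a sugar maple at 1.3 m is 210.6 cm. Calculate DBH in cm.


Formula: DBH = C / pi
DBH = 210.6 / pi
pi = 3.14159...
DBH = 67.0 cm

67.0


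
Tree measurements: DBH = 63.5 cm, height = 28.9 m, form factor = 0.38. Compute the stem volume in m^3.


Formula: V = pi * (DBH/200)^2 * H * ff
Radius = DBH/200 = 63.5/200 = 0.3175 m
Radius^2 = 0.3175^2 = 0.10080625 m^2
V = pi * 0.10080625 * 28.9 * 0.38
V = 3.478 m^3

3.478


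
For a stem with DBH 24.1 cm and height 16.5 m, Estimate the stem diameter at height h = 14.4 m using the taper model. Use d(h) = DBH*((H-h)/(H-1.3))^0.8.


Taper: d(h) = DBH * ((H - h) / (H - 1.3))^0.8
Numerator = H - h = 16.5 - 14.4 = 2.1 m
Denominator = H - 1.3 = 16.5 - 1.3 = 15.2 m
Ratio = 2.1 / 15.2 = 0.13816
d = 24.1 * 0.13816^0.8 = 4.9 cm

4.9


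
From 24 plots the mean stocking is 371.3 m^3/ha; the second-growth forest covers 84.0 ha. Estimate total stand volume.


Formula: Total Volume = Mean Volume per ha * Total Area
Total Volume = 371.3 m^3/ha * 84.0 ha
Total Volume = 31189 m^3

31189


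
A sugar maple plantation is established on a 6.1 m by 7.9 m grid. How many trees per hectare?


Formula: TPH = 10000 m^2/ha / (spacing_x * spacing_y)
Area per tree = 6.1 m * 7.9 m = 48.19 m^2
TPH = 10000 / 48.19 = 208 trees/ha

208


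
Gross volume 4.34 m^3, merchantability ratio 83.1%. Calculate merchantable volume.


Formula: MV = V_total * (merchantable_pct / 100)
Merchantable fraction = 83.1% / 100 = 0.831
MV = 4.34 m^3 * 0.831 = 3.607 m^3

3.607


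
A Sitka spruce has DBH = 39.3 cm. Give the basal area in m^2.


Formula: BA = pi * (DBH/2)^2 / 10000  (cm^2 to m^2)
Radius = DBH/2 = 39.3/2 = 19.65 cm
BA = pi * 19.65^2 / 10000
   = 1213.0396 cm^2 / 10000
   = 0.1213 m^2

0.1213


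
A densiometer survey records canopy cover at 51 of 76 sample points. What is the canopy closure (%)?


Formula: Canopy closure = covered points / total points * 100
Closure = 51 / 76 * 100
Closure = 0.6711 * 100 = 67.1%

67.1


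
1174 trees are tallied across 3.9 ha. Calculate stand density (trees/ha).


Formula: Stand Density = N_trees / Area_ha
Density = 1174 trees / 3.9 ha
Density = 301 trees/ha

301


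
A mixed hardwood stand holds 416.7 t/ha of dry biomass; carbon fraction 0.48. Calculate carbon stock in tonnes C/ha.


Formula: Carbon Stock = Biomass * Carbon Fraction
C = 416.7 t/ha * 0.48
C = 200.0 t C/ha

200.0


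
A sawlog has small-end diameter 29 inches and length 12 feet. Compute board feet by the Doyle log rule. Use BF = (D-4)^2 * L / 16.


Doyle: BF = (D - 4)^2 * L / 16
Adjusted diameter = 29 - 4 = 25 in
(D-4)^2 = 25^2 = 625
BF = 625 * 12 / 16 = 469 BF

469


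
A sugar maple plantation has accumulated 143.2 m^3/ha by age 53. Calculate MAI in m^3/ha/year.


Formula: MAI = Total Volume / Stand Age
MAI = 143.2 m^3/ha / 53 years
MAI = 2.7 m^3/ha/year

2.7


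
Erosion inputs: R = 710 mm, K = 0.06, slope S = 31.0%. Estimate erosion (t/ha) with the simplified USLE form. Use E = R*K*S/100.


Formula: E = R * K * S / 100  (simplified USLE)
R * K = 710 * 0.06 = 42.6
E = 42.6 * 31.0 / 100 = 13.21 t/ha

13.21


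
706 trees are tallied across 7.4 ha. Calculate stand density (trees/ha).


Formula: Stand Density = N_trees / Area_ha
Density = 706 trees / 7.4 ha
Density = 95 trees/ha

95


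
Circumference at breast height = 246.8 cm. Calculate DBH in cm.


Formula: DBH = C / pi
DBH = 246.8 / pi
pi = 3.14159...
DBH = 78.6 cm

78.6


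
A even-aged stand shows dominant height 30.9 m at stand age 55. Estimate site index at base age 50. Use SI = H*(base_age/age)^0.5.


Formula: SI = H_dom * (base_age / age)^0.5
Age ratio = 50 / 55 = 0.90909
sqrt(age_ratio) = 0.95346
SI = 30.9 * 0.95346 = 29.5 m

29.5


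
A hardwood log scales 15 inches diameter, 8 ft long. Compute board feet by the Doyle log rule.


Doyle: BF = (D - 4)^2 * L / 16
Adjusted diameter = 15 - 4 = 11 in
(D-4)^2 = 11^2 = 121
BF = 121 * 8 / 16 = 61 BF

61


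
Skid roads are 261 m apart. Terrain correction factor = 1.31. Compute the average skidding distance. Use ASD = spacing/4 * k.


Formula: ASD = (spacing / 4) * correction
Uncorrected distance = spacing / 4 = 261 / 4 = 65.25 m
ASD = 65.25 * 1.31 = 85 m

85


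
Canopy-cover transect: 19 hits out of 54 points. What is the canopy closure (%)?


Formula: Canopy closure = covered points / total points * 100
Closure = 19 / 54 * 100
Closure = 0.3519 * 100 = 35.2%

35.2


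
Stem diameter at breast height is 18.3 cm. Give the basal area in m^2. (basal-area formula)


Formula: BA = pi * (DBH/2)^2 / 10000  (cm^2 to m^2)
Radius = DBH/2 = 18.3/2 = 9.15 cm
BA = pi * 9.15^2 / 10000
   = 263.022 cm^2 / 10000
   = 0.0263 m^2

0.0263


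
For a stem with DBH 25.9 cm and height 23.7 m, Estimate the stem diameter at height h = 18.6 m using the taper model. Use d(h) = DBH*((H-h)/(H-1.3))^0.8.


Taper: d(h) = DBH * ((H - h) / (H - 1.3))^0.8
Numerator = H - h = 23.7 - 18.6 = 5.1 m
Denominator = H - 1.3 = 23.7 - 1.3 = 22.4 m
Ratio = 5.1 / 22.4 = 0.22768
d = 25.9 * 0.22768^0.8 = 7.9 cm

7.9


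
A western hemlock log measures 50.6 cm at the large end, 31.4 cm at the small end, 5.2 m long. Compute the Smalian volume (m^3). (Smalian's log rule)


Smalian: V = (A1 + A2)/2 * L,  A = pi*(D/200)^2
A1 = pi*(50.6/200)^2 = 0.20109 m^2
A2 = pi*(31.4/200)^2 = 0.077437 m^2
V = (0.20109+0.077437)/2*5.2 = 0.7242 m^3

0.7242


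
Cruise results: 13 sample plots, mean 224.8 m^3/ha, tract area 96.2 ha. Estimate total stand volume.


Formula: Total Volume = Mean Volume per ha * Total Area
Total Volume = 224.8 m^3/ha * 96.2 ha
Total Volume = 21626 m^3

21626


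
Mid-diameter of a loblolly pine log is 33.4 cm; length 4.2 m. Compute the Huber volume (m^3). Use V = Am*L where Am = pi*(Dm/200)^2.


Huber: V = Am * L,  Am = pi*(Dm/200)^2
Am = pi*(33.4/200)^2 = 0.087616 m^2
V = 0.087616*4.2 = 0.368 m^3

0.368


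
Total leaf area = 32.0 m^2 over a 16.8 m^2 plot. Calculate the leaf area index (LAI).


Formula: LAI = total leaf area / ground area  (dimensionless)
LAI = 32.0 m^2 / 16.8 m^2
LAI = 1.9

1.9


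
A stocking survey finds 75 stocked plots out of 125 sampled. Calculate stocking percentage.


Formula: Stocking % = stocked plots / total plots * 100
Stocking = 75 / 125 * 100
Stocking = 0.6 * 100 = 60.0%

60.0


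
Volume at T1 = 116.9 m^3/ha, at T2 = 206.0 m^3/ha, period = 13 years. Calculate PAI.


Formula: PAI = (V_T2 - V_T1) / (T2 - T1)
Volume increment = 206.0 - 116.9 = 89.1 m^3/ha
PAI = 89.1 / 13 = 6.85 m^3/ha/year

6.85


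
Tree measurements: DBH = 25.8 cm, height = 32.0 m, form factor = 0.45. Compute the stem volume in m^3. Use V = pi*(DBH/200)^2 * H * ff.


Formula: V = pi * (DBH/200)^2 * H * ff
Radius = DBH/200 = 25.8/200 = 0.129 m
Radius^2 = 0.129^2 = 0.016641 m^2
V = pi * 0.016641 * 32.0 * 0.45
V = 0.753 m^3

0.753


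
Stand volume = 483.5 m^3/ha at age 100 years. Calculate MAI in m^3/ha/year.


Formula: MAI = Total Volume / Stand Age
MAI = 483.5 m^3/ha / 100 years
MAI = 4.84 m^3/ha/year

4.84


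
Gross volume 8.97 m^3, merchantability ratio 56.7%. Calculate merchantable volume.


Formula: MV = V_total * (merchantable_pct / 100)
Merchantable fraction = 56.7% / 100 = 0.567
MV = 8.97 m^3 * 0.567 = 5.086 m^3

5.086


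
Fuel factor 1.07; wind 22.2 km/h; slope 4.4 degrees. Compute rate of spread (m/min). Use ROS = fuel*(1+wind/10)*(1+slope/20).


Formula: ROS = fuel * (1 + wind/10) * (1 + slope/20)
Wind factor = 1 + 22.2/10 = 3.22
Slope factor = 1 + 4.4/20 = 1.22
ROS = 1.07 * 3.22 * 1.22 = 4.2 m/min

4.2


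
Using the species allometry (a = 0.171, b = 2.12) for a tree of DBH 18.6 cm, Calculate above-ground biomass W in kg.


Formula: W = a * DBH^b  (allometric power law)
DBH^b = 18.6^2.12 = 491.3234
W = 0.171 * 491.3234 = 84.0 kg

84.0


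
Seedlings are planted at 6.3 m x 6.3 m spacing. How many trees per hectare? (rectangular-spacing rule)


Formula: TPH = 10000 m^2/ha / (spacing_x * spacing_y)
Area per tree = 6.3 m * 6.3 m = 39.69 m^2
TPH = 10000 / 39.69 = 252 trees/ha

252


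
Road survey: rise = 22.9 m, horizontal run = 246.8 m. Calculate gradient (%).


Formula: Gradient = rise / run * 100
Gradient = 22.9 / 246.8 * 100 = 9.3%

9.3


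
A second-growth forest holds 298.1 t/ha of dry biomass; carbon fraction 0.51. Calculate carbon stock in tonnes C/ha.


Formula: Carbon Stock = Biomass * Carbon Fraction
C = 298.1 t/ha * 0.51
C = 152.0 t C/ha

152.0


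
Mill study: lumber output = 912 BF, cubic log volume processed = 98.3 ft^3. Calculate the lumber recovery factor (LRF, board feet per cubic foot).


Formula: LRF = Lumber Output (BF) / Log Input (ft^3)
LRF = 912 BF / 98.3 ft^3
LRF = 9.28 BF/ft^3

9.28


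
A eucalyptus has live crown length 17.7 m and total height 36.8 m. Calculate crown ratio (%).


Formula: Crown Ratio = (Crown Length / Total Height) * 100
CR = (17.7 m / 36.8 m) * 100
CR = 0.481 * 100 = 48.1%

48.1


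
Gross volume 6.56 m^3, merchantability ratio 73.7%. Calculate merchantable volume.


Formula: MV = V_total * (merchantable_pct / 100)
Merchantable fraction = 73.7% / 100 = 0.737
MV = 6.56 m^3 * 0.737 = 4.835 m^3

4.835


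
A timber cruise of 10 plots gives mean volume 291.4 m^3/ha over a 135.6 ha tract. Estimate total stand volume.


Formula: Total Volume = Mean Volume per ha * Total Area
Total Volume = 291.4 m^3/ha * 135.6 ha
Total Volume = 39514 m^3

39514


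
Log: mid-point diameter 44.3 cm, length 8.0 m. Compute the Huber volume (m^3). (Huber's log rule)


Huber: V = Am * L,  Am = pi*(Dm/200)^2
Am = pi*(44.3/200)^2 = 0.154134 m^2
V = 0.154134*8.0 = 1.2331 m^3

1.2331


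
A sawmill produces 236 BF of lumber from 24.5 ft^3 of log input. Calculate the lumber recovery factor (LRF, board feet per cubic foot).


Formula: LRF = Lumber Output (BF) / Log Input (ft^3)
LRF = 236 BF / 24.5 ft^3
LRF = 9.63 BF/ft^3

9.63


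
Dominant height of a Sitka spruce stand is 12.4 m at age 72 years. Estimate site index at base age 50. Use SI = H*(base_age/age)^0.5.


Formula: SI = H_dom * (base_age / age)^0.5
Age ratio = 50 / 72 = 0.69444
sqrt(age_ratio) = 0.83333
SI = 12.4 * 0.83333 = 10.3 m

10.3


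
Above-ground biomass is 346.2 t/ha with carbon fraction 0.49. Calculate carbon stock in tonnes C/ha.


Formula: Carbon Stock = Biomass * Carbon Fraction
C = 346.2 t/ha * 0.49
C = 169.6 t C/ha

169.6


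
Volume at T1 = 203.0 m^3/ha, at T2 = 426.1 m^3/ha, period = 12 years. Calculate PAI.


Formula: PAI = (V_T2 - V_T1) / (T2 - T1)
Volume increment = 426.1 - 203.0 = 223.1 m^3/ha
PAI = 223.1 / 12 = 18.59 m^3/ha/year

18.59


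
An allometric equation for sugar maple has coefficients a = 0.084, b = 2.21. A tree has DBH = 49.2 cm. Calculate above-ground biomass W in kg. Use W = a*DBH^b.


Formula: W = a * DBH^b  (allometric power law)
DBH^b = 49.2^2.21 = 5485.8367
W = 0.084 * 5485.8367 = 460.8 kg

460.8


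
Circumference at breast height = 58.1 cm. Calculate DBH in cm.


Formula: DBH = C / pi
DBH = 58.1 / pi
pi = 3.14159...
DBH = 18.5 cm

18.5


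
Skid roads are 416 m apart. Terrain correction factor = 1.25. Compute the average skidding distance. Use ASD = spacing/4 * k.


Formula: ASD = (spacing / 4) * correction
Uncorrected distance = spacing / 4 = 416 / 4 = 104 m
ASD = 104 * 1.25 = 130 m

130


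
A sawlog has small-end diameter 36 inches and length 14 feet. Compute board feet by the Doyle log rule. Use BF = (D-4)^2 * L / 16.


Doyle: BF = (D - 4)^2 * L / 16
Adjusted diameter = 36 - 4 = 32 in
(D-4)^2 = 32^2 = 1024
BF = 1024 * 14 / 16 = 896 BF

896


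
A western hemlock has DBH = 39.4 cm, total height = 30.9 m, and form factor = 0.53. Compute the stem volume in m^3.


Formula: V = pi * (DBH/200)^2 * H * ff
Radius = DBH/200 = 39.4/200 = 0.197 m
Radius^2 = 0.197^2 = 0.038809 m^2
V = pi * 0.038809 * 30.9 * 0.53
V = 1.997 m^3

1.997


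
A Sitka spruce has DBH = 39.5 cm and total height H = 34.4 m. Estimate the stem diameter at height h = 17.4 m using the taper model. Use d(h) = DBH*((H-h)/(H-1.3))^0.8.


Taper: d(h) = DBH * ((H - h) / (H - 1.3))^0.8
Numerator = H - h = 34.4 - 17.4 = 17.0 m
Denominator = H - 1.3 = 34.4 - 1.3 = 33.1 m
Ratio = 17.0 / 33.1 = 0.5136
d = 39.5 * 0.5136^0.8 = 23.2 cm

23.2


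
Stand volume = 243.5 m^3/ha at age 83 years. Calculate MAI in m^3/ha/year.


Formula: MAI = Total Volume / Stand Age
MAI = 243.5 m^3/ha / 83 years
MAI = 2.93 m^3/ha/year

2.93


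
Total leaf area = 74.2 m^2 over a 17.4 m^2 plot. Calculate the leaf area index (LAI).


Formula: LAI = total leaf area / ground area  (dimensionless)
LAI = 74.2 m^2 / 17.4 m^2
LAI = 4.26

4.26


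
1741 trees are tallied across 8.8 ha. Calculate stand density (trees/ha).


Formula: Stand Density = N_trees / Area_ha
Density = 1741 trees / 8.8 ha
Density = 198 trees/ha

198


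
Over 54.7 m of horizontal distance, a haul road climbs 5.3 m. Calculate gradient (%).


Formula: Gradient = rise / run * 100
Gradient = 5.3 / 54.7 * 100 = 9.7%

9.7


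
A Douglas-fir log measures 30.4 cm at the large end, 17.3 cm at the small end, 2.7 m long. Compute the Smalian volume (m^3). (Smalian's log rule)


Smalian: V = (A1 + A2)/2 * L,  A = pi*(D/200)^2
A1 = pi*(30.4/200)^2 = 0.072583 m^2
A2 = pi*(17.3/200)^2 = 0.023506 m^2
V = (0.072583+0.023506)/2*2.7 = 0.1297 m^3

0.1297


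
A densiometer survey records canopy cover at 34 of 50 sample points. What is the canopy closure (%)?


Formula: Canopy closure = covered points / total points * 100
Closure = 34 / 50 * 100
Closure = 0.68 * 100 = 68.0%

68.0


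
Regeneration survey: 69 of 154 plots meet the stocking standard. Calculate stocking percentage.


Formula: Stocking % = stocked plots / total plots * 100
Stocking = 69 / 154 * 100
Stocking = 0.4481 * 100 = 44.8%

44.8


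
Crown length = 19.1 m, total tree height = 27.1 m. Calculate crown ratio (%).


Formula: Crown Ratio = (Crown Length / Total Height) * 100
CR = (19.1 m / 27.1 m) * 100
CR = 0.7048 * 100 = 70.5%

70.5


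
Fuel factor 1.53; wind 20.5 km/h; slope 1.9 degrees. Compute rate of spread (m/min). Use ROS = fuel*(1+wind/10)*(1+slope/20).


Formula: ROS = fuel * (1 + wind/10) * (1 + slope/20)
Wind factor = 1 + 20.5/10 = 3.05
Slope factor = 1 + 1.9/20 = 1.095
ROS = 1.53 * 3.05 * 1.095 = 5.11 m/min

5.11


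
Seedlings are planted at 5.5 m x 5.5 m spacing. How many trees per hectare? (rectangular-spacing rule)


Formula: TPH = 10000 m^2/ha / (spacing_x * spacing_y)
Area per tree = 5.5 m * 5.5 m = 30.25 m^2
TPH = 10000 / 30.25 = 331 trees/ha

331


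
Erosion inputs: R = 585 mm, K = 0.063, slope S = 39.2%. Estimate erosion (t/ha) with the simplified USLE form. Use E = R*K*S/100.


Formula: E = R * K * S / 100  (simplified USLE)
R * K = 585 * 0.063 = 36.855
E = 36.855 * 39.2 / 100 = 14.45 t/ha

14.45


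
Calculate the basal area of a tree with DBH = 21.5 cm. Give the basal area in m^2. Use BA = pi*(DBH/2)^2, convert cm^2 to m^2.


Formula: BA = pi * (DBH/2)^2 / 10000  (cm^2 to m^2)
Radius = DBH/2 = 21.5/2 = 10.75 cm
BA = pi * 10.75^2 / 10000
   = 363.0503 cm^2 / 10000
   = 0.0363 m^2

0.0363


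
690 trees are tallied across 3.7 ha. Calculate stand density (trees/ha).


Formula: Stand Density = N_trees / Area_ha
Density = 690 trees / 3.7 ha
Density = 186 trees/ha

186


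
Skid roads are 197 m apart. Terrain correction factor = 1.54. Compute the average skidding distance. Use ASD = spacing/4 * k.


Formula: ASD = (spacing / 4) * correction
Uncorrected distance = spacing / 4 = 197 / 4 = 49.25 m
ASD = 49.25 * 1.54 = 76 m

76


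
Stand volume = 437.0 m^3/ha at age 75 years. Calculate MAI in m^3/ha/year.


Formula: MAI = Total Volume / Stand Age
MAI = 437.0 m^3/ha / 75 years
MAI = 5.83 m^3/ha/year

5.83


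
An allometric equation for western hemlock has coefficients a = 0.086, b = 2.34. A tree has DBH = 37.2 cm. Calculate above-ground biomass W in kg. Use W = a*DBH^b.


Formula: W = a * DBH^b  (allometric power law)
DBH^b = 37.2^2.34 = 4732.2805
W = 0.086 * 4732.2805 = 407.0 kg

407.0


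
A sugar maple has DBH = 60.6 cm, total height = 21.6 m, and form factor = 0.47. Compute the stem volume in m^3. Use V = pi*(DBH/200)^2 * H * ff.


Formula: V = pi * (DBH/200)^2 * H * ff
Radius = DBH/200 = 60.6/200 = 0.303 m
Radius^2 = 0.303^2 = 0.091809 m^2
V = pi * 0.091809 * 21.6 * 0.47
V = 2.928 m^3

2.928


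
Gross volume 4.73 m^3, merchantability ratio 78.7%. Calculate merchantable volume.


Formula: MV = V_total * (merchantable_pct / 100)
Merchantable fraction = 78.7% / 100 = 0.787
MV = 4.73 m^3 * 0.787 = 3.723 m^3

3.723


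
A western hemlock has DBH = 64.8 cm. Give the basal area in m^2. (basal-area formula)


Formula: BA = pi * (DBH/2)^2 / 10000  (cm^2 to m^2)
Radius = DBH/2 = 64.8/2 = 32.4 cm
BA = pi * 32.4^2 / 10000
   = 3297.9183 cm^2 / 10000
   = 0.3298 m^2

0.3298


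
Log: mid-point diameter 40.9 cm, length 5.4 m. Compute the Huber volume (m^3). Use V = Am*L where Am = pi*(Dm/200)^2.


Huber: V = Am * L,  Am = pi*(Dm/200)^2
Am = pi*(40.9/200)^2 = 0.131382 m^2
V = 0.131382*5.4 = 0.7095 m^3

0.7095


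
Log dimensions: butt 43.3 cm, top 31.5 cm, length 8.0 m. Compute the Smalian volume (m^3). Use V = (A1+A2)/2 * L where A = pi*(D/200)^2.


Smalian: V = (A1 + A2)/2 * L,  A = pi*(D/200)^2
A1 = pi*(43.3/200)^2 = 0.147254 m^2
A2 = pi*(31.5/200)^2 = 0.077931 m^2
V = (0.147254+0.077931)/2*8.0 = 0.9007 m^3

0.9007


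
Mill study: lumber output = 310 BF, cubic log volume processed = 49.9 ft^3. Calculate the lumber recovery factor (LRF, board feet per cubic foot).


Formula: LRF = Lumber Output (BF) / Log Input (ft^3)
LRF = 310 BF / 49.9 ft^3
LRF = 6.21 BF/ft^3

6.21


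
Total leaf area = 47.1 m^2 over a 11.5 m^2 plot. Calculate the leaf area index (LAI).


Formula: LAI = total leaf area / ground area  (dimensionless)
LAI = 47.1 m^2 / 11.5 m^2
LAI = 4.1

4.1


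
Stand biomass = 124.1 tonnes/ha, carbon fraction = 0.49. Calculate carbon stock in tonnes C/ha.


Formula: Carbon Stock = Biomass * Carbon Fraction
C = 124.1 t/ha * 0.49
C = 60.8 t C/ha

60.8


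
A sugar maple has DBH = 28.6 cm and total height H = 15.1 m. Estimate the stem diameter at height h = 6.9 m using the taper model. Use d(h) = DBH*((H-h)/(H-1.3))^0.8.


Taper: d(h) = DBH * ((H - h) / (H - 1.3))^0.8
Numerator = H - h = 15.1 - 6.9 = 8.2 m
Denominator = H - 1.3 = 15.1 - 1.3 = 13.8 m
Ratio = 8.2 / 13.8 = 0.5942
d = 28.6 * 0.5942^0.8 = 18.9 cm

18.9


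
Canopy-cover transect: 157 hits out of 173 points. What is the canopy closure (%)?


Formula: Canopy closure = covered points / total points * 100
Closure = 157 / 173 * 100
Closure = 0.9075 * 100 = 90.8%

90.8


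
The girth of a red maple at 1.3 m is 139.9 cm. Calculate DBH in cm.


Formula: DBH = C / pi
DBH = 139.9 / pi
pi = 3.14159...
DBH = 44.5 cm

44.5


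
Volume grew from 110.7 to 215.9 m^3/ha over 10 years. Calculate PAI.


Formula: PAI = (V_T2 - V_T1) / (T2 - T1)
Volume increment = 215.9 - 110.7 = 105.2 m^3/ha
PAI = 105.2 / 10 = 10.52 m^3/ha/year

10.52


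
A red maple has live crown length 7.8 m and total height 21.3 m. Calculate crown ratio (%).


Formula: Crown Ratio = (Crown Length / Total Height) * 100
CR = (7.8 m / 21.3 m) * 100
CR = 0.3662 * 100 = 36.6%

36.6


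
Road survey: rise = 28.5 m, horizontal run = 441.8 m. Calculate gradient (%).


Formula: Gradient = rise / run * 100
Gradient = 28.5 / 441.8 * 100 = 6.5%

6.5


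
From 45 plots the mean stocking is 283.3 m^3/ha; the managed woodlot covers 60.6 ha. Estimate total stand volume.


Formula: Total Volume = Mean Volume per ha * Total Area
Total Volume = 283.3 m^3/ha * 60.6 ha
Total Volume = 17168 m^3

17168


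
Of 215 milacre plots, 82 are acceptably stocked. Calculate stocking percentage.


Formula: Stocking % = stocked plots / total plots * 100
Stocking = 82 / 215 * 100
Stocking = 0.3814 * 100 = 38.1%

38.1


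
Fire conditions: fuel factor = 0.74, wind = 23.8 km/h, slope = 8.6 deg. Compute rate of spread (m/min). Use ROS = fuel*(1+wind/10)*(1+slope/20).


Formula: ROS = fuel * (1 + wind/10) * (1 + slope/20)
Wind factor = 1 + 23.8/10 = 3.38
Slope factor = 1 + 8.6/20 = 1.43
ROS = 0.74 * 3.38 * 1.43 = 3.58 m/min

3.58


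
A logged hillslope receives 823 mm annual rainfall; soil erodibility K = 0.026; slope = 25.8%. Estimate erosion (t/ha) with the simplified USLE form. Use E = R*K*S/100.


Formula: E = R * K * S / 100  (simplified USLE)
R * K = 823 * 0.026 = 21.398
E = 21.398 * 25.8 / 100 = 5.52 t/ha

5.52


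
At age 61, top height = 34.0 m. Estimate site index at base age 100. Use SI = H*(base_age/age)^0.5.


Formula: SI = H_dom * (base_age / age)^0.5
Age ratio = 100 / 61 = 1.63934
sqrt(age_ratio) = 1.28037
SI = 34.0 * 1.28037 = 43.5 m

43.5


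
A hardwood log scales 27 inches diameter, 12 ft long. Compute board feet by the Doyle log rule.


Doyle: BF = (D - 4)^2 * L / 16
Adjusted diameter = 27 - 4 = 23 in
(D-4)^2 = 23^2 = 529
BF = 529 * 12 / 16 = 397 BF

397


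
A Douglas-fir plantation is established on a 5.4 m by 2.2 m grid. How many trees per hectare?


Formula: TPH = 10000 m^2/ha / (spacing_x * spacing_y)
Area per tree = 5.4 m * 2.2 m = 11.88 m^2
TPH = 10000 / 11.88 = 842 trees/ha

842


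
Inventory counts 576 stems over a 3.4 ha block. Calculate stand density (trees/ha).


Formula: Stand Density = N_trees / Area_ha
Density = 576 trees / 3.4 ha
Density = 169 trees/ha

169


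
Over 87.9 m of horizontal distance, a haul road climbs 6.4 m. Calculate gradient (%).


Formula: Gradient = rise / run * 100
Gradient = 6.4 / 87.9 * 100 = 7.3%

7.3


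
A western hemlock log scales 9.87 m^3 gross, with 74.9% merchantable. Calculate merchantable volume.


Formula: MV = V_total * (merchantable_pct / 100)
Merchantable fraction = 74.9% / 100 = 0.749
MV = 9.87 m^3 * 0.749 = 7.393 m^3

7.393


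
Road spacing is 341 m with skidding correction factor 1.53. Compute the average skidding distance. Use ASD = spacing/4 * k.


Formula: ASD = (spacing / 4) * correction
Uncorrected distance = spacing / 4 = 341 / 4 = 85.25 m
ASD = 85.25 * 1.53 = 130 m

130


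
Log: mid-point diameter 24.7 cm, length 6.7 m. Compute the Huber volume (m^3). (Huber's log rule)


Huber: V = Am * L,  Am = pi*(Dm/200)^2
Am = pi*(24.7/200)^2 = 0.047916 m^2
V = 0.047916*6.7 = 0.321 m^3

0.321


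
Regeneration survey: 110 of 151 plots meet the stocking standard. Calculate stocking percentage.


Formula: Stocking % = stocked plots / total plots * 100
Stocking = 110 / 151 * 100
Stocking = 0.7285 * 100 = 72.8%

72.8


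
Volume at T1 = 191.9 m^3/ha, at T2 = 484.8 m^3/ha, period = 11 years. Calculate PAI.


Formula: PAI = (V_T2 - V_T1) / (T2 - T1)
Volume increment = 484.8 - 191.9 = 292.9 m^3/ha
PAI = 292.9 / 11 = 26.63 m^3/ha/year

26.63


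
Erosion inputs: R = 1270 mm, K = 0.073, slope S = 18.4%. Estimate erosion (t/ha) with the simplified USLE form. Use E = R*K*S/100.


Formula: E = R * K * S / 100  (simplified USLE)
R * K = 1270 * 0.073 = 92.71
E = 92.71 * 18.4 / 100 = 17.06 t/ha

17.06


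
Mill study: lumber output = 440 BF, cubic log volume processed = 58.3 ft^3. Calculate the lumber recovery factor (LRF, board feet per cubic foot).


Formula: LRF = Lumber Output (BF) / Log Input (ft^3)
LRF = 440 BF / 58.3 ft^3
LRF = 7.55 BF/ft^3

7.55


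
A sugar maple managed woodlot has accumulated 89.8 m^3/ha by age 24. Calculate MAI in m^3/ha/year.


Formula: MAI = Total Volume / Stand Age
MAI = 89.8 m^3/ha / 24 years
MAI = 3.74 m^3/ha/year

3.74


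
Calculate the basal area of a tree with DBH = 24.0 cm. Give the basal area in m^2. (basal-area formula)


Formula: BA = pi * (DBH/2)^2 / 10000  (cm^2 to m^2)
Radius = DBH/2 = 24.0/2 = 12.0 cm
BA = pi * 12.0^2 / 10000
   = 452.3893 cm^2 / 10000
   = 0.0452 m^2

0.0452


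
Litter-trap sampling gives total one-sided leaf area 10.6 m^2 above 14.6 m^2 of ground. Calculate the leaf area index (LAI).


Formula: LAI = total leaf area / ground area  (dimensionless)
LAI = 10.6 m^2 / 14.6 m^2
LAI = 0.73

0.73


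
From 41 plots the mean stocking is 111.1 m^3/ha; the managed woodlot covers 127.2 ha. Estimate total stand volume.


Formula: Total Volume = Mean Volume per ha * Total Area
Total Volume = 111.1 m^3/ha * 127.2 ha
Total Volume = 14132 m^3

14132


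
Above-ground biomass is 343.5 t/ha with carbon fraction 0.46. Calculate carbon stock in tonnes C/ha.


Formula: Carbon Stock = Biomass * Carbon Fraction
C = 343.5 t/ha * 0.46
C = 158.0 t C/ha

158.0


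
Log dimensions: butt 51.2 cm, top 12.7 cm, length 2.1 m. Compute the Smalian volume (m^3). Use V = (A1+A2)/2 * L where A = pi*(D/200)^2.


Smalian: V = (A1 + A2)/2 * L,  A = pi*(D/200)^2
A1 = pi*(51.2/200)^2 = 0.205887 m^2
A2 = pi*(12.7/200)^2 = 0.012668 m^2
V = (0.205887+0.012668)/2*2.1 = 0.2295 m^3

0.2295


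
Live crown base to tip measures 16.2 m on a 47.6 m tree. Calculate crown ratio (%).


Formula: Crown Ratio = (Crown Length / Total Height) * 100
CR = (16.2 m / 47.6 m) * 100
CR = 0.3403 * 100 = 34.0%

34.0


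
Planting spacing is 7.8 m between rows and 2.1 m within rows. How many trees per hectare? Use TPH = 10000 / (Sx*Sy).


Formula: TPH = 10000 m^2/ha / (spacing_x * spacing_y)
Area per tree = 7.8 m * 2.1 m = 16.38 m^2
TPH = 10000 / 16.38 = 611 trees/ha

611


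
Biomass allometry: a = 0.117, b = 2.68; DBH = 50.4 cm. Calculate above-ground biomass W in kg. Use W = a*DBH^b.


Formula: W = a * DBH^b  (allometric power law)
DBH^b = 50.4^2.68 = 36518.5763
W = 0.117 * 36518.5763 = 4272.7 kg

4272.7


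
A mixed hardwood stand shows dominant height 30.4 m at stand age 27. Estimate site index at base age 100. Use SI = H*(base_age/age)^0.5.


Formula: SI = H_dom * (base_age / age)^0.5
Age ratio = 100 / 27 = 3.7037
sqrt(age_ratio) = 1.9245
SI = 30.4 * 1.9245 = 58.5 m

58.5


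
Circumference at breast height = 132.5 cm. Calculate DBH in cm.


Formula: DBH = C / pi
DBH = 132.5 / pi
pi = 3.14159...
DBH = 42.2 cm

42.2


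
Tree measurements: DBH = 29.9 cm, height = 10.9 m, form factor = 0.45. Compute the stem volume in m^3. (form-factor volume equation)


Formula: V = pi * (DBH/200)^2 * H * ff
Radius = DBH/200 = 29.9/200 = 0.1495 m
Radius^2 = 0.1495^2 = 0.02235025 m^2
V = pi * 0.02235025 * 10.9 * 0.45
V = 0.344 m^3

0.344


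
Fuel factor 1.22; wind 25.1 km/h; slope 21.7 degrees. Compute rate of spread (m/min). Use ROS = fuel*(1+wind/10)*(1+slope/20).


Formula: ROS = fuel * (1 + wind/10) * (1 + slope/20)
Wind factor = 1 + 25.1/10 = 3.51
Slope factor = 1 + 21.7/20 = 2.085
ROS = 1.22 * 3.51 * 2.085 = 8.93 m/min

8.93


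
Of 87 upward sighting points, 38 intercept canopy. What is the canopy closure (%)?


Formula: Canopy closure = covered points / total points * 100
Closure = 38 / 87 * 100
Closure = 0.4368 * 100 = 43.7%

43.7


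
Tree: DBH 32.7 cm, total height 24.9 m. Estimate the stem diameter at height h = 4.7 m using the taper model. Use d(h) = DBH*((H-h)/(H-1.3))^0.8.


Taper: d(h) = DBH * ((H - h) / (H - 1.3))^0.8
Numerator = H - h = 24.9 - 4.7 = 20.2 m
Denominator = H - 1.3 = 24.9 - 1.3 = 23.6 m
Ratio = 20.2 / 23.6 = 0.85593
d = 32.7 * 0.85593^0.8 = 28.9 cm

28.9


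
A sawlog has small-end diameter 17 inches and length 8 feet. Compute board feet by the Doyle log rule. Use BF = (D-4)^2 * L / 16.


Doyle: BF = (D - 4)^2 * L / 16
Adjusted diameter = 17 - 4 = 13 in
(D-4)^2 = 13^2 = 169
BF = 169 * 8 / 16 = 85 BF

85


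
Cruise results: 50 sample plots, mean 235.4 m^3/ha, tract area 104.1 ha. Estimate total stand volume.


Formula: Total Volume = Mean Volume per ha * Total Area
Total Volume = 235.4 m^3/ha * 104.1 ha
Total Volume = 24505 m^3

24505


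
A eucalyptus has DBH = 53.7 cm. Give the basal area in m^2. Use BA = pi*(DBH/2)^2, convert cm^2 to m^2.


Formula: BA = pi * (DBH/2)^2 / 10000  (cm^2 to m^2)
Radius = DBH/2 = 53.7/2 = 26.85 cm
BA = pi * 26.85^2 / 10000
   = 2264.8448 cm^2 / 10000
   = 0.2265 m^2

0.2265
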